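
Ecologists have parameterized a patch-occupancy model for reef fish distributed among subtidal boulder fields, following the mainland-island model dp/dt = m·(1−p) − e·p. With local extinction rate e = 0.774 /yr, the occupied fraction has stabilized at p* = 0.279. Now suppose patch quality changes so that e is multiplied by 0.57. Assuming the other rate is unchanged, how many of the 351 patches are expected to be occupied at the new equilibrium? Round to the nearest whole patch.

142

Balance m(1−p*) = e·p* gives m = e·p*/(1−p*) = 0.774×0.27900/0.72100 = 0.29951.
New p* = m/(m+e) = 0.29951/(0.29951+0.44118) = 0.40437.
Expected occupied = 351 × 0.40437 = 141.93 ≈ 142.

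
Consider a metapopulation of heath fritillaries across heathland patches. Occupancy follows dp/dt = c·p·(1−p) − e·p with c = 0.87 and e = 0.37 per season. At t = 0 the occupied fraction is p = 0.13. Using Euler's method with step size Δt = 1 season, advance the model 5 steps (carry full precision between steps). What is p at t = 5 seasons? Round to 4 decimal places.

Update rule: p ← p + [c·p·(1−p) − e·p]·Δt with Δt = 1.
p: 0.13000 → 0.18030  (Δp = +0.05030)
p: 0.18030 → 0.24216  (Δp = +0.06187)
p: 0.24216 → 0.31223  (Δp = +0.07006)
p: 0.31223 → 0.38353  (Δp = +0.07130)
p: 0.38353 → 0.44732  (Δp = +0.06379)

0.4473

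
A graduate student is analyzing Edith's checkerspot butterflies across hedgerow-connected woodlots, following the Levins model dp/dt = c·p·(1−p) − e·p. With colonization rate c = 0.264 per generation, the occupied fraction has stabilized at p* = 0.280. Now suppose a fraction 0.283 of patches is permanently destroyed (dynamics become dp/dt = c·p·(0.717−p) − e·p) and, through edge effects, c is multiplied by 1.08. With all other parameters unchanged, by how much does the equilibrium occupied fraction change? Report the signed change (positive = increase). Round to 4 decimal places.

Balance c(1−p*) = e gives e = 0.264×(1 − 0.28000) = 0.19008.
New p* = 0.717 − e/c = 0.717 − 0.19008/0.28512 = 0.05033.
Δp* = 0.05033 − 0.28000 = -0.22967.

-0.2297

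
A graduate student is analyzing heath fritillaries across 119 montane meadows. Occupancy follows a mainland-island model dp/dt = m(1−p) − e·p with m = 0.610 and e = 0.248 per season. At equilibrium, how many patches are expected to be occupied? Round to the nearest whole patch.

85

p* = m/(m+e) = 0.610/0.8580 = 0.7110.
Expected occupied patches = N × p* = 119 × 0.7110 = 84.60 ≈ 85.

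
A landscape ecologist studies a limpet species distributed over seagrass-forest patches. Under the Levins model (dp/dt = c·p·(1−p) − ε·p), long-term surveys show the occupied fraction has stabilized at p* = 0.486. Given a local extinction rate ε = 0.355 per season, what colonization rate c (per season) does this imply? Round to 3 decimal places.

0.691

At equilibrium c(1−p*) = ε, so c = ε/(1−p*).
c = 0.355/(1 − 0.486) = 0.355/0.5140 = 0.6907.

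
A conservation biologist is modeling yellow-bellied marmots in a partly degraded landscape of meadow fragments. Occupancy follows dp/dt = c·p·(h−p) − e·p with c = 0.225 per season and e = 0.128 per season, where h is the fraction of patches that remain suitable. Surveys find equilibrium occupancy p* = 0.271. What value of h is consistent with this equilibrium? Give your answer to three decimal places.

At equilibrium c(h−p*) = e, so h = p* + e/c.
h = 0.271 + 0.128/0.225 = 0.271 + 0.5689 = 0.8399.

0.840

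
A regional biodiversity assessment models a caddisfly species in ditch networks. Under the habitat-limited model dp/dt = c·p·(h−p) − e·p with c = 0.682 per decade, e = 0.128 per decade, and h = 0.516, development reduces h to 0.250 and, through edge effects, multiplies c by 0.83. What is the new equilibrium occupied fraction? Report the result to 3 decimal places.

Before: p* = h − e/c = 0.516 − 0.128/0.682 = 0.516 − 0.1877 = 0.3283.
After: c = 0.56606, e = 0.128, h = 0.250; p* = 0.250 − 0.128/0.56606 = 0.0239.

0.024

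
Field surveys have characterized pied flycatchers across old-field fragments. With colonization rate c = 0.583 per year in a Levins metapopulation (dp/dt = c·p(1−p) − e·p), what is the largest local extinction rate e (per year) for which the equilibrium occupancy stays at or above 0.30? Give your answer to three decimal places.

0.408

1 − e/c ≥ 0.30 ⇒ e ≤ c(1 − 0.30) = 0.583 × 0.7000.
e_max = 0.4081.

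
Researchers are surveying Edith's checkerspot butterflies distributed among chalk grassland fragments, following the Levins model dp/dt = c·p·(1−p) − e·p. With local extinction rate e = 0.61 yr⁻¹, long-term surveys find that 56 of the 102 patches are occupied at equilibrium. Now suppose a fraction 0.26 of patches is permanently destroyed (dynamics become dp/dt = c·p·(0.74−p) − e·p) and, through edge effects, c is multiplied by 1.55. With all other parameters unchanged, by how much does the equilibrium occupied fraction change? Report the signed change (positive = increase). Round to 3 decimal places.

-0.100

Observed p* = 56/102 = 0.54902.
Balance c(1−p*) = e gives c = e/(1 − 0.54902) = 0.61/0.45098 = 1.35261.
New p* = 0.74 − e/c = 0.74 − 0.61000/2.09655 = 0.44905.
Δp* = 0.44905 − 0.54902 = -0.09997.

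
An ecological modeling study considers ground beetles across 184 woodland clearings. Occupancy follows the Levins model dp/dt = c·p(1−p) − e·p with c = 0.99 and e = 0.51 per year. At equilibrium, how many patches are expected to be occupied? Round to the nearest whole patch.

89

p* = 1 − e/c = 1 − 0.51/0.99 = 0.4848.
Expected occupied patches = N × p* = 184 × 0.4848 = 89.21 ≈ 89.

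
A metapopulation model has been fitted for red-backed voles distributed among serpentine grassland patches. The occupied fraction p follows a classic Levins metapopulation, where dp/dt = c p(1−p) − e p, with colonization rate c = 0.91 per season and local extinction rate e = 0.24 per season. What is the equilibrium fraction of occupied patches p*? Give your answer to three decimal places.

At equilibrium, colonization balances extinction: c·p*·(1−p*) = e·p*.
So p* = 1 − e/c = 1 − 0.24/0.91 = 1 − 0.2637 = 0.7363.

0.736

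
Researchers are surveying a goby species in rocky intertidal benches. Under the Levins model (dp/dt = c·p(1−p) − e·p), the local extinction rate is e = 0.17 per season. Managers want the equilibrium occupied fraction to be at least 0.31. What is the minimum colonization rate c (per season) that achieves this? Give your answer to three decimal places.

0.246

p* = 1 − e/c ≥ 0.31 requires e/c ≤ 0.6900, i.e. c ≥ e/0.6900.
c_min = 0.17/0.6900 = 0.2464.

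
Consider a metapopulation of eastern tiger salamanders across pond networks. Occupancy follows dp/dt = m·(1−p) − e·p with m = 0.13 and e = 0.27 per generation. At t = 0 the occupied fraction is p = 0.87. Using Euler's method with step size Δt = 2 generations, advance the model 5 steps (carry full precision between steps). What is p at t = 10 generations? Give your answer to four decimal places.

0.3252

Update rule: p ← p + [m·(1−p) − e·p]·Δt with Δt = 2.
t = 2: p = 0.87000 + (-0.43600) = 0.43400
t = 4: p = 0.43400 + (-0.08720) = 0.34680
t = 6: p = 0.34680 + (-0.01744) = 0.32936
t = 8: p = 0.32936 + (-0.00349) = 0.32587
t = 10: p = 0.32587 + (-0.00070) = 0.32517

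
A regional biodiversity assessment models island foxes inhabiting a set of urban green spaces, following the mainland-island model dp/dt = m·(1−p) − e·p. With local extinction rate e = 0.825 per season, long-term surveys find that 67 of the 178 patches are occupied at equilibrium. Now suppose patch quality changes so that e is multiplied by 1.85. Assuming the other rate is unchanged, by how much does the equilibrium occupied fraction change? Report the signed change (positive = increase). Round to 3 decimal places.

-0.130

Observed p* = 67/178 = 0.37640.
Balance m(1−p*) = e·p* gives m = e·p*/(1−p*) = 0.825×0.37640/0.62360 = 0.49796.
New p* = m/(m+e) = 0.49796/(0.49796+1.52625) = 0.24600.
Δp* = 0.24600 − 0.37640 = -0.13040.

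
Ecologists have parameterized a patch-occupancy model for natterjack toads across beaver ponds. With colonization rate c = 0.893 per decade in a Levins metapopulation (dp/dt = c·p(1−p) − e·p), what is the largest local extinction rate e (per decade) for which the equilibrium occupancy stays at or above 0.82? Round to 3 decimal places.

1 − e/c ≥ 0.82 ⇒ e ≤ c(1 − 0.82) = 0.893 × 0.1800.
e_max = 0.1607.

0.161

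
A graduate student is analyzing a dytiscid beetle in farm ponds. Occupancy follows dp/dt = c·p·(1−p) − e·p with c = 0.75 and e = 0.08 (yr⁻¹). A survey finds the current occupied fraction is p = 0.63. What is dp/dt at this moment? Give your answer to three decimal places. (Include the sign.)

0.124

Colonization term: c·p·(1−p) = 0.75×0.63×0.3700 = 0.17483.
Extinction term: e·p = 0.05040.
dp/dt = 0.17483 − 0.05040 = 0.12443.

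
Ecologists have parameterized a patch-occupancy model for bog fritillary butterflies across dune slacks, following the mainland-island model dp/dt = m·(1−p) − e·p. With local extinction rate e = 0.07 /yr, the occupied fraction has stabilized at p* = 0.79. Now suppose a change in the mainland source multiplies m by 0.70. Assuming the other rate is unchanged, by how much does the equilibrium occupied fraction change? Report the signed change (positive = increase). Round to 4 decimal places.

Balance m(1−p*) = e·p* gives m = e·p*/(1−p*) = 0.07×0.79000/0.21000 = 0.26333.
New p* = m/(m+e) = 0.18433/(0.18433+0.07000) = 0.72477.
Δp* = 0.72477 − 0.79000 = -0.06523.

-0.0652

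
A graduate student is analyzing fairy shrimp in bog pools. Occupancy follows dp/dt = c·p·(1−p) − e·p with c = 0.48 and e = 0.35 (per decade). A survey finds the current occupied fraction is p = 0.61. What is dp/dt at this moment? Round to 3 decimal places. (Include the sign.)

-0.099

Colonization term: c·p·(1−p) = 0.48×0.61×0.3900 = 0.11419.
Extinction term: e·p = 0.21350.
dp/dt = 0.11419 − 0.21350 = -0.09931.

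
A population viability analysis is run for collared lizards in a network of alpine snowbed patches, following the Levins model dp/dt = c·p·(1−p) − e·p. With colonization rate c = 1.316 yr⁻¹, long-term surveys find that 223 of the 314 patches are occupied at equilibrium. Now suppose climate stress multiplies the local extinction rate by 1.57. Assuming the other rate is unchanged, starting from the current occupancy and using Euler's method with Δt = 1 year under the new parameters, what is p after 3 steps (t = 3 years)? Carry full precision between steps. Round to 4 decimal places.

0.5458

Observed p* = 223/314 = 0.71019.
Balance c(1−p*) = e gives e = 1.316×(1 − 0.71019) = 0.38139.
Starting from p₀ = 0.71019; update p ← p + (dp/dt)·Δt with the new parameters.
step 1: Δp = -0.15439, p = 0.55580
step 2: Δp = -0.00790, p = 0.54790
step 3: Δp = -0.00209, p = 0.54581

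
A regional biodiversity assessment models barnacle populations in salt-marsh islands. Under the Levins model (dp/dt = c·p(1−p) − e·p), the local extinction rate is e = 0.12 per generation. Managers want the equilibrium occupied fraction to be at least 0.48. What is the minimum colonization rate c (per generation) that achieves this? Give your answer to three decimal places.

p* = 1 − e/c ≥ 0.48 requires e/c ≤ 0.5200, i.e. c ≥ e/0.5200.
c_min = 0.12/0.5200 = 0.2308.

0.231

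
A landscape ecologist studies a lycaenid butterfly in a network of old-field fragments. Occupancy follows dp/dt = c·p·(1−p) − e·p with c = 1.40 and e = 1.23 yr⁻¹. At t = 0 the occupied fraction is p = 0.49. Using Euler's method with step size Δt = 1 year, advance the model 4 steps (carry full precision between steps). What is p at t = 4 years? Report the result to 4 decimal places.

0.1634

Update rule: p ← p + [c·p·(1−p) − e·p]·Δt with Δt = 1.
t = 1: p = 0.49000 + (-0.25284) = 0.23716
t = 2: p = 0.23716 + (-0.03843) = 0.19873
t = 3: p = 0.19873 + (-0.02151) = 0.17723
t = 4: p = 0.17723 + (-0.01384) = 0.16338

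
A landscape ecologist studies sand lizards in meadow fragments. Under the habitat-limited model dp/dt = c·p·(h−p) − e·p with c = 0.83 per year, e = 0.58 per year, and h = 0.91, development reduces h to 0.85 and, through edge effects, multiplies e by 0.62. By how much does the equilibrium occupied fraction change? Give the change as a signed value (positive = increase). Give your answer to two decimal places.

0.21

Before: p* = h − e/c = 0.91 − 0.58/0.83 = 0.91 − 0.6988 = 0.2112.
After: c = 0.83, e = 0.3596, h = 0.85; p* = 0.85 − 0.3596/0.83 = 0.4167.
Δp* = 0.4167 − 0.2112 = +0.2055.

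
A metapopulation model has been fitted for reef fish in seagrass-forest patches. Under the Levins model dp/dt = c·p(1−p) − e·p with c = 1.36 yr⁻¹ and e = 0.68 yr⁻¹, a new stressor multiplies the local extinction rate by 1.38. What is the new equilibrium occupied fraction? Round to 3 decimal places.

Before: p* = 1 − 0.68/1.36 = 0.5000.
After the change, c = 1.36, e = 0.9384, so p* = 1 − 0.9384/1.36 = 0.3100.

0.310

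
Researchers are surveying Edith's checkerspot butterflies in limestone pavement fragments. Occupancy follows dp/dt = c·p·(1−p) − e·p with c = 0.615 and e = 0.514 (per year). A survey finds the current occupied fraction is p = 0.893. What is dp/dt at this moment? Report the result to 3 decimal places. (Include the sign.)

-0.400

Colonization term: c·p·(1−p) = 0.615×0.893×0.1070 = 0.05876.
Extinction term: e·p = 0.45900.
dp/dt = 0.05876 − 0.45900 = -0.40024.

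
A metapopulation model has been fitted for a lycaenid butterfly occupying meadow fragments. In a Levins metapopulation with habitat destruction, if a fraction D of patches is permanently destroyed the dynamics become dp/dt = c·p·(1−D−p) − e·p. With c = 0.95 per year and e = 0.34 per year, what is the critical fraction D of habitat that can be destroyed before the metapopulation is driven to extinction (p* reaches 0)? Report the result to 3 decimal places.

The nontrivial equilibrium is p* = (1−D) − e/c; extinction occurs when this hits zero.
So D_crit = 1 − e/c = 1 − 0.34/0.95 = 1 − 0.3579 = 0.6421.
Note this equals the original equilibrium occupancy — the Levins extinction-debt result.

0.642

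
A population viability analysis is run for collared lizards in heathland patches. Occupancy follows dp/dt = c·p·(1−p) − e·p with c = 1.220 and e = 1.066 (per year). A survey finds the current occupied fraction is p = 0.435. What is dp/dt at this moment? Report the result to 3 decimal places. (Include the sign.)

Colonization term: c·p·(1−p) = 1.220×0.435×0.5650 = 0.29985.
Extinction term: e·p = 0.46371.
dp/dt = 0.29985 − 0.46371 = -0.16386.

-0.164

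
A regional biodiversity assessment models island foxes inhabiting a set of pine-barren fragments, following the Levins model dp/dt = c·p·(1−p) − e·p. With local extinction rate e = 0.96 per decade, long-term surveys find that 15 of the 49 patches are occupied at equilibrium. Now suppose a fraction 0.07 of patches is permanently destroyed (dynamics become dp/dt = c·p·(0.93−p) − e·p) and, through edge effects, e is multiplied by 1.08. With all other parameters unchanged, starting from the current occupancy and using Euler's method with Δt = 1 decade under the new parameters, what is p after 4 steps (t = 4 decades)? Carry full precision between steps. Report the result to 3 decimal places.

Observed p* = 15/49 = 0.30612.
Balance c(1−p*) = e gives c = e/(1 − 0.30612) = 0.96/0.69388 = 1.38353.
Starting from p₀ = 0.30612; update p ← p + (dp/dt)·Δt with the new parameters.
t = 1: p = 0.30612 + (-0.05316) = 0.25297
t = 2: p = 0.25297 + (-0.02532) = 0.22764
t = 3: p = 0.22764 + (-0.01481) = 0.21283
t = 4: p = 0.21283 + (-0.00949) = 0.20334

0.203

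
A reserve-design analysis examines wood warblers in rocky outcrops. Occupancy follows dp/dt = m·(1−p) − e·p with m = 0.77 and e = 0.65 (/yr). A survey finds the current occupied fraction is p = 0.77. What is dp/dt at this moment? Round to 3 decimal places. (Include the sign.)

-0.323

Colonization term: m·(1−p) = 0.77×0.2300 = 0.17710.
Extinction term: e·p = 0.50050.
dp/dt = 0.17710 − 0.50050 = -0.32340.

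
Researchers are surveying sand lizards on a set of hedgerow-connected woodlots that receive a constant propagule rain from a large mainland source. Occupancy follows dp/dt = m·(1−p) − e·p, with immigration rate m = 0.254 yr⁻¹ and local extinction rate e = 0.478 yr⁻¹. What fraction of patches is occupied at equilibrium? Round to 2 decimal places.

0.35

Setting dp/dt = 0: m − m·p* = e·p*, so m = (m+e)·p*.
p* = m/(m+e) = 0.254/(0.254+0.478) = 0.254/0.7320 = 0.3470.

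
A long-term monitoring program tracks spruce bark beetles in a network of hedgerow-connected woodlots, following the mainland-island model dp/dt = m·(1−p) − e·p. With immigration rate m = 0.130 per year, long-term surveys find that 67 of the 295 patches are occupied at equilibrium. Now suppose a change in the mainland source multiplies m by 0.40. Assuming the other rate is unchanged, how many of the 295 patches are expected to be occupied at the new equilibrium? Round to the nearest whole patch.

31

Observed p* = 67/295 = 0.22712.
Balance m(1−p*) = e·p* gives e = m(1−p*)/p* = 0.130×0.77288/0.22712 = 0.44238.
New p* = m/(m+e) = 0.05200/(0.05200+0.44238) = 0.10518.
Expected occupied = 295 × 0.10518 = 31.03 ≈ 31.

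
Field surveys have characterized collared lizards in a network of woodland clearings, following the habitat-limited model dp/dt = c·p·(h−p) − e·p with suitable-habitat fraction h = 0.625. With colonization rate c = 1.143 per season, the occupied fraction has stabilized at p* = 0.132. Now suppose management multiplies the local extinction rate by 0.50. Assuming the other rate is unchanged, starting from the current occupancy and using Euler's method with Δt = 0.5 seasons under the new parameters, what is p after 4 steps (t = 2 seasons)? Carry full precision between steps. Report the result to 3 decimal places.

Balance c(h−p*) = e gives e = 1.143×(0.625 − 0.13200) = 0.56350.
Starting from p₀ = 0.13200; update p ← p + (dp/dt)·Δt with the new parameters.
p: 0.13200 → 0.15060  (Δp = +0.01860)
p: 0.15060 → 0.17021  (Δp = +0.01961)
p: 0.17021 → 0.19047  (Δp = +0.02026)
p: 0.19047 → 0.21094  (Δp = +0.02047)

0.211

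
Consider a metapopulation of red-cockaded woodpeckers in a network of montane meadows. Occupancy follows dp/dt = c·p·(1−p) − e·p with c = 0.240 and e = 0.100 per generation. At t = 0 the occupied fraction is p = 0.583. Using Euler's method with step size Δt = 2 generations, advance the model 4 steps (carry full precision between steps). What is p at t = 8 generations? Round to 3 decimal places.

Update rule: p ← p + [c·p·(1−p) − e·p]·Δt with Δt = 2.
step 1: Δp = +0.00009, p = 0.58309
step 2: Δp = +0.00007, p = 0.58316
step 3: Δp = +0.00005, p = 0.58321
step 4: Δp = +0.00003, p = 0.58324

0.583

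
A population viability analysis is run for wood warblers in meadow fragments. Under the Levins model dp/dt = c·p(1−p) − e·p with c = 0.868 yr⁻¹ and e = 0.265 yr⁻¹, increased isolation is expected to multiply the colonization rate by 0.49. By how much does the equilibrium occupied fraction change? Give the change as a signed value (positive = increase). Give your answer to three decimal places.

-0.318

Before: p* = 1 − 0.265/0.868 = 0.6947.
After the change, c = 0.42532, e = 0.265, so p* = 1 − 0.265/0.42532 = 0.3769.
Δp* = 0.3769 − 0.6947 = -0.3178.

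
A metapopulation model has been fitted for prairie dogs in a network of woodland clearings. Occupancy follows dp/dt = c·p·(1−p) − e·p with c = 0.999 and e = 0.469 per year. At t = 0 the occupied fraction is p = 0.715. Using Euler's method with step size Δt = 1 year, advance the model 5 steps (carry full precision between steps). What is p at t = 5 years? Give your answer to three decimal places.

Update rule: p ← p + [c·p·(1−p) − e·p]·Δt with Δt = 1.
t = 1: p = 0.71500 + (-0.13176) = 0.58324
t = 2: p = 0.58324 + (-0.03071) = 0.55253
t = 3: p = 0.55253 + (-0.01214) = 0.54039
t = 4: p = 0.54039 + (-0.00532) = 0.53507
t = 5: p = 0.53507 + (-0.00242) = 0.53264

0.533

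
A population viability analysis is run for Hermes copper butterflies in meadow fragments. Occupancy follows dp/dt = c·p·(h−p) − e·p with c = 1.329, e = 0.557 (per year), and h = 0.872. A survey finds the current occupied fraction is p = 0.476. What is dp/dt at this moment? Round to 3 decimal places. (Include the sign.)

-0.015

Colonization term: c·p·(h−p) = 1.329×0.476×0.3960 = 0.25051.
Extinction term: e·p = 0.26513.
dp/dt = 0.25051 − 0.26513 = -0.01462.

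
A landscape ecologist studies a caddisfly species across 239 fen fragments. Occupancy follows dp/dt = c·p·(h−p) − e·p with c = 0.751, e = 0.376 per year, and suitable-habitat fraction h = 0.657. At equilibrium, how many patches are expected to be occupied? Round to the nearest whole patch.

p* = h − e/c = 0.657 − 0.5007 = 0.1563.
Expected occupied patches = N × p* = 239 × 0.1563 = 37.36 ≈ 37.

37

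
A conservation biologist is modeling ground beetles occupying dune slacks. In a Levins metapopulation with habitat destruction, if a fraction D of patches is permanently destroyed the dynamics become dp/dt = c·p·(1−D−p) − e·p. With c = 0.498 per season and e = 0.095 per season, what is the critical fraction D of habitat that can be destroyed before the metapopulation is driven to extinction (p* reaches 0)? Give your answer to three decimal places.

0.809

The nontrivial equilibrium is p* = (1−D) − e/c; extinction occurs when this hits zero.
So D_crit = 1 − e/c = 1 − 0.095/0.498 = 1 − 0.1908 = 0.8092.
Note this equals the original equilibrium occupancy — the Levins extinction-debt result.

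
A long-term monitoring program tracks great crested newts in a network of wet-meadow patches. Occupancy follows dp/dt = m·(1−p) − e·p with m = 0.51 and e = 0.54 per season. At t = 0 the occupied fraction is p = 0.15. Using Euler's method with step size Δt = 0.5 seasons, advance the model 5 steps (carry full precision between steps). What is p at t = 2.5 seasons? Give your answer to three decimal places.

0.478

Update rule: p ← p + [m·(1−p) − e·p]·Δt with Δt = 0.5.
  1  |  dp/dt·Δt = +0.176250  |  p_1 = 0.326250
  2  |  dp/dt·Δt = +0.083719  |  p_2 = 0.409969
  3  |  dp/dt·Δt = +0.039766  |  p_3 = 0.449735
  4  |  dp/dt·Δt = +0.018889  |  p_4 = 0.468624
  5  |  dp/dt·Δt = +0.008972  |  p_5 = 0.477596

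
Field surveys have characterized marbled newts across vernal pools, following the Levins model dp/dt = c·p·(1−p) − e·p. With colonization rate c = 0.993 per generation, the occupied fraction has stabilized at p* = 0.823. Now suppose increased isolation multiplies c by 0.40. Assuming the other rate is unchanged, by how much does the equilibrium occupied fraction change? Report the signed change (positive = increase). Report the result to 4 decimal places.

-0.2655

Balance c(1−p*) = e gives e = 0.993×(1 − 0.82300) = 0.17576.
New p* = 1 − e/c = 1 − 0.17576/0.39720 = 0.55750.
Δp* = 0.55750 − 0.82300 = -0.26550.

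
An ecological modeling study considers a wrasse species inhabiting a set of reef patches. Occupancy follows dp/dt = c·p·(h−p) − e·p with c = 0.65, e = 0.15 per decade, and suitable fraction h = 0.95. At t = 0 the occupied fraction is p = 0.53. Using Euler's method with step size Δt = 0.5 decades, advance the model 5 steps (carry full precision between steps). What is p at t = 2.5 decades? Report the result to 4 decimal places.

0.6536

Update rule: p ← p + [c·p·(h−p) − e·p]·Δt with Δt = 0.5.
t = 0.5: p = 0.53000 + (+0.03259) = 0.56260
t = 1: p = 0.56260 + (+0.02864) = 0.59123
t = 1.5: p = 0.59123 + (+0.02459) = 0.61583
t = 2: p = 0.61583 + (+0.02070) = 0.63652
t = 2.5: p = 0.63652 + (+0.01711) = 0.65363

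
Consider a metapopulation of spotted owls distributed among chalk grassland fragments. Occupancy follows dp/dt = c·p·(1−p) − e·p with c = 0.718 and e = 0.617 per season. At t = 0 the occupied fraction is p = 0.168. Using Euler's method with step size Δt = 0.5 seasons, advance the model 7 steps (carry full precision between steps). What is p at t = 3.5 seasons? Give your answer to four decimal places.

Update rule: p ← p + [c·p·(1−p) − e·p]·Δt with Δt = 0.5.
  1  |  dp/dt·Δt = -0.001648  |  p_1 = 0.166352
  2  |  dp/dt·Δt = -0.001534  |  p_2 = 0.164818
  3  |  dp/dt·Δt = -0.001429  |  p_3 = 0.163389
  4  |  dp/dt·Δt = -0.001333  |  p_4 = 0.162056
  5  |  dp/dt·Δt = -0.001244  |  p_5 = 0.160812
  6  |  dp/dt·Δt = -0.001163  |  p_6 = 0.159649
  7  |  dp/dt·Δt = -0.001088  |  p_7 = 0.158561

0.1586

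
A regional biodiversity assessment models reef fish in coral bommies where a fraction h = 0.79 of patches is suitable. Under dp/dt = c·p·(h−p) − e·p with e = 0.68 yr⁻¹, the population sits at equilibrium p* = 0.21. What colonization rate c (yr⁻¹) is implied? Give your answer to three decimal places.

1.172

At equilibrium c(h−p*) = e, so c = e/(h−p*).
c = 0.68/(0.79 − 0.21) = 0.68/0.5800 = 1.1724.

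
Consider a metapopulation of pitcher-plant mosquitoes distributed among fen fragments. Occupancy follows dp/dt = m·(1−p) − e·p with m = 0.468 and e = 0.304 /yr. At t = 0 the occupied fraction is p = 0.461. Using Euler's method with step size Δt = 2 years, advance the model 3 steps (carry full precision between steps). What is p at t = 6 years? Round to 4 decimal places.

0.6296

Update rule: p ← p + [m·(1−p) − e·p]·Δt with Δt = 2.
t = 2: p = 0.46100 + (+0.22422) = 0.68522
t = 4: p = 0.68522 + (-0.12197) = 0.56324
t = 6: p = 0.56324 + (+0.06635) = 0.62960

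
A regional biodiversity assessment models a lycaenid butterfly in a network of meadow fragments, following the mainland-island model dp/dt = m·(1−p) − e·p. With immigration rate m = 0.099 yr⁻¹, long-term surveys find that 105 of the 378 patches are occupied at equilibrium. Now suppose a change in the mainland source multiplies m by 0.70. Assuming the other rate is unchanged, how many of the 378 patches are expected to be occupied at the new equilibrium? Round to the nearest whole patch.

80

Observed p* = 105/378 = 0.27778.
Balance m(1−p*) = e·p* gives e = m(1−p*)/p* = 0.099×0.72222/0.27778 = 0.25740.
New p* = m/(m+e) = 0.06930/(0.06930+0.25740) = 0.21212.
Expected occupied = 378 × 0.21212 = 80.18 ≈ 80.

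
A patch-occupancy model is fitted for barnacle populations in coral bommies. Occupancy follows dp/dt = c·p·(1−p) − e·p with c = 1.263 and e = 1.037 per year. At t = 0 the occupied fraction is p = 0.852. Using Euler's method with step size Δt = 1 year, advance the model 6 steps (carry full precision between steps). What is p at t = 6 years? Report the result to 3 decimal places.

Update rule: p ← p + [c·p·(1−p) − e·p]·Δt with Δt = 1.
t = 1: p = 0.85200 + (-0.72426) = 0.12774
t = 2: p = 0.12774 + (+0.00826) = 0.13600
t = 3: p = 0.13600 + (+0.00738) = 0.14337
t = 4: p = 0.14337 + (+0.00644) = 0.14981
t = 5: p = 0.14981 + (+0.00551) = 0.15532
t = 6: p = 0.15532 + (+0.00463) = 0.15996

0.160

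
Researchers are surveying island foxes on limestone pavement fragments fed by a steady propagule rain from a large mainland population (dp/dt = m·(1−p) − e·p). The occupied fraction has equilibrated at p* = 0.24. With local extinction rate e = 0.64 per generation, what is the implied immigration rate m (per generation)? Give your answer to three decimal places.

0.202

At equilibrium m(1−p*) = e·p*, so m = e·p*/(1−p*).
m = 0.64 × 0.24 / 0.7600 = 0.1536/0.7600 = 0.2021.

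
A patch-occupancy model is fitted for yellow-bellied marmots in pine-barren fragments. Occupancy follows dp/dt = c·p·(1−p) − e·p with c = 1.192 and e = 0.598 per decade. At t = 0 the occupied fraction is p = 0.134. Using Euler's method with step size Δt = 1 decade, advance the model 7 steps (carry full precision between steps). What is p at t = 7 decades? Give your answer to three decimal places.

Update rule: p ← p + [c·p·(1−p) − e·p]·Δt with Δt = 1.
  1  |  dp/dt·Δt = +0.058192  |  p_1 = 0.192192
  2  |  dp/dt·Δt = +0.070132  |  p_2 = 0.262325
  3  |  dp/dt·Δt = +0.073794  |  p_3 = 0.336119
  4  |  dp/dt·Δt = +0.064987  |  p_4 = 0.401106
  5  |  dp/dt·Δt = +0.046481  |  p_5 = 0.447587
  6  |  dp/dt·Δt = +0.027068  |  p_6 = 0.474655
  7  |  dp/dt·Δt = +0.013390  |  p_7 = 0.488046

0.488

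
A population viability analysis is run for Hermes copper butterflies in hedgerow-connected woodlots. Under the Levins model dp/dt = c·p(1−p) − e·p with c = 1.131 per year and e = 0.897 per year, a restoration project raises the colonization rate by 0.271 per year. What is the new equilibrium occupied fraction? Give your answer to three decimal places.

Before: p* = 1 − 0.897/1.131 = 0.2069.
After the change, c = 1.402, e = 0.897, so p* = 1 − 0.897/1.402 = 0.3602.

0.360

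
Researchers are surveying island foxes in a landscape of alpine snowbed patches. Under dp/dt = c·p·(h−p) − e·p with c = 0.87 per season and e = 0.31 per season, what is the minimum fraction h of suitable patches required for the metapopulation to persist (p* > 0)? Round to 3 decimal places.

p* = h − e/c is positive only when h > e/c.
h_min = e/c = 0.31/0.87 = 0.3563.

0.356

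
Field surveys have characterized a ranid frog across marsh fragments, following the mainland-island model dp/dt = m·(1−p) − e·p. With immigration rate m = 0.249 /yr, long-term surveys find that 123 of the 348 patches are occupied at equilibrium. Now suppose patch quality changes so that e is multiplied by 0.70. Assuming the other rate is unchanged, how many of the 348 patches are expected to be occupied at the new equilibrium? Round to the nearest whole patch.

Observed p* = 123/348 = 0.35345.
Balance m(1−p*) = e·p* gives e = m(1−p*)/p* = 0.249×0.64655/0.35345 = 0.45548.
New p* = m/(m+e) = 0.24900/(0.24900+0.31884) = 0.43850.
Expected occupied = 348 × 0.43850 = 152.60 ≈ 153.

153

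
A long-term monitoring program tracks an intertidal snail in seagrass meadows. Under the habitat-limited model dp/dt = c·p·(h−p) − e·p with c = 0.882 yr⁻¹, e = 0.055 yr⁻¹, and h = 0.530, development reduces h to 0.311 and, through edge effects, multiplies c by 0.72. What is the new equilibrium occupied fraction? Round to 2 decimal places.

0.22

Before: p* = h − e/c = 0.530 − 0.055/0.882 = 0.530 − 0.0624 = 0.4676.
After: c = 0.63504, e = 0.055, h = 0.311; p* = 0.311 − 0.055/0.63504 = 0.2244.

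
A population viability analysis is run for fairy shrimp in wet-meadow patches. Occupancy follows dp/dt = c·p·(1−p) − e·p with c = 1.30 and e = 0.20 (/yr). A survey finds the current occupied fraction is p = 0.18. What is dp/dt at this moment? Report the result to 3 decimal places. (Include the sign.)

0.156

Colonization term: c·p·(1−p) = 1.30×0.18×0.8200 = 0.19188.
Extinction term: e·p = 0.03600.
dp/dt = 0.19188 − 0.03600 = 0.15588.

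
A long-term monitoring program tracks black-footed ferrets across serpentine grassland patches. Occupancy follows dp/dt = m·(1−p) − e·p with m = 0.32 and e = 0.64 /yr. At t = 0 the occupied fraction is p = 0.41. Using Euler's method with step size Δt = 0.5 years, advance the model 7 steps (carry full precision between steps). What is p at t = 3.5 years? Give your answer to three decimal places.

Update rule: p ← p + [m·(1−p) − e·p]·Δt with Δt = 0.5.
  1  |  dp/dt·Δt = -0.036800  |  p_1 = 0.373200
  2  |  dp/dt·Δt = -0.019136  |  p_2 = 0.354064
  3  |  dp/dt·Δt = -0.009951  |  p_3 = 0.344113
  4  |  dp/dt·Δt = -0.005174  |  p_4 = 0.338939
  5  |  dp/dt·Δt = -0.002691  |  p_5 = 0.336248
  6  |  dp/dt·Δt = -0.001399  |  p_6 = 0.334849
  7  |  dp/dt·Δt = -0.000728  |  p_7 = 0.334122

0.334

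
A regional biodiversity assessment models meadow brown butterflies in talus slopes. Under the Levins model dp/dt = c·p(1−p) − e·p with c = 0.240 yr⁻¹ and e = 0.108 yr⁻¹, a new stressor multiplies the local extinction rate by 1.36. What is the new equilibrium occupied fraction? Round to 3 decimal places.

Before: p* = 1 − 0.108/0.240 = 0.5500.
After the change, c = 0.24, e = 0.14688, so p* = 1 − 0.14688/0.24 = 0.3880.

0.388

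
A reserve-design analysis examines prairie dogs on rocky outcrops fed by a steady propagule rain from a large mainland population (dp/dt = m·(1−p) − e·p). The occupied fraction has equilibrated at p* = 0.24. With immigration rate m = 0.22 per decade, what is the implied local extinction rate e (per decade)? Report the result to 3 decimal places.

0.697

At equilibrium m(1−p*) = e·p*, so e = m(1−p*)/p*.
e = 0.22 × 0.7600 / 0.24 = 0.6967.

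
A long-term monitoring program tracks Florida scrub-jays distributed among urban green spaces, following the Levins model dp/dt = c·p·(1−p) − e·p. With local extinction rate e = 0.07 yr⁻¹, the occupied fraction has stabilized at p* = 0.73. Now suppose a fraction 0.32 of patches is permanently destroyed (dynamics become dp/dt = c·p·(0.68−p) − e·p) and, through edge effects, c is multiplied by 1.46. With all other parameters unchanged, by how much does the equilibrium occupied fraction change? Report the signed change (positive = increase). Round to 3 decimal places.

Balance c(1−p*) = e gives c = e/(1 − 0.73000) = 0.07/0.27000 = 0.25926.
New p* = 0.68 − e/c = 0.68 − 0.07000/0.37852 = 0.49507.
Δp* = 0.49507 − 0.73000 = -0.23493.

-0.235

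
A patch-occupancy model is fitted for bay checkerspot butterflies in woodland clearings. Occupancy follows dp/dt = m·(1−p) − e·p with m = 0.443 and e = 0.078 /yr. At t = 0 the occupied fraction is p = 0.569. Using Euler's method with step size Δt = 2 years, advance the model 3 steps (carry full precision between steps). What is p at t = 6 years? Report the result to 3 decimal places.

0.850

Update rule: p ← p + [m·(1−p) − e·p]·Δt with Δt = 2.
p: 0.56900 → 0.86210  (Δp = +0.29310)
p: 0.86210 → 0.84979  (Δp = -0.01231)
p: 0.84979 → 0.85031  (Δp = +0.00052)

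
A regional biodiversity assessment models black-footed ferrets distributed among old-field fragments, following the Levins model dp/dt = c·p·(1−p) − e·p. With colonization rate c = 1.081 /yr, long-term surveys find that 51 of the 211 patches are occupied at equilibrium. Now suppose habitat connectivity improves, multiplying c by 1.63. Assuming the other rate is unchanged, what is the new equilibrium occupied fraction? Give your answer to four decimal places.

0.5348

Observed p* = 51/211 = 0.24171.
Balance c(1−p*) = e gives e = 1.081×(1 − 0.24171) = 0.81971.
New p* = 1 − e/c = 1 − 0.81971/1.76203 = 0.53479.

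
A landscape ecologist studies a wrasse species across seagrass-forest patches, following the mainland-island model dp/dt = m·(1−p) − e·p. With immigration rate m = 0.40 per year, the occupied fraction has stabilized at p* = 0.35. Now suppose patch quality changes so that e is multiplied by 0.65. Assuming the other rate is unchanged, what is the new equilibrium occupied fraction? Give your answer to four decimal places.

Balance m(1−p*) = e·p* gives e = m(1−p*)/p* = 0.40×0.65000/0.35000 = 0.74286.
New p* = m/(m+e) = 0.40000/(0.40000+0.48286) = 0.45307.

0.4531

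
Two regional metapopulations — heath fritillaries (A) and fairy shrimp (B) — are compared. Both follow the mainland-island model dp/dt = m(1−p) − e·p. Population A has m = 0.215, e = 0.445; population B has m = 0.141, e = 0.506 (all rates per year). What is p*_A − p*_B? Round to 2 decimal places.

A: p*_A = m/(m+e) = 0.215/0.6600 = 0.3258.
B: p*_B = 0.141/0.6470 = 0.2179.
p*_A − p*_B = 0.3258 − 0.2179 = 0.1078.

0.11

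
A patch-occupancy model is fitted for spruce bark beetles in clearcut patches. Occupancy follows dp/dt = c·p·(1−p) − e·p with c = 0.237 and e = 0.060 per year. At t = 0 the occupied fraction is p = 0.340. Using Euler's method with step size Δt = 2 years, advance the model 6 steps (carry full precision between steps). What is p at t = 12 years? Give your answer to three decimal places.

Update rule: p ← p + [c·p·(1−p) − e·p]·Δt with Δt = 2.
  1  |  dp/dt·Δt = +0.065566  |  p_1 = 0.405566
  2  |  dp/dt·Δt = +0.065605  |  p_2 = 0.471171
  3  |  dp/dt·Δt = +0.061566  |  p_3 = 0.532736
  4  |  dp/dt·Δt = +0.054064  |  p_4 = 0.586800
  5  |  dp/dt·Δt = +0.044513  |  p_5 = 0.631313
  6  |  dp/dt·Δt = +0.034569  |  p_6 = 0.665882

0.666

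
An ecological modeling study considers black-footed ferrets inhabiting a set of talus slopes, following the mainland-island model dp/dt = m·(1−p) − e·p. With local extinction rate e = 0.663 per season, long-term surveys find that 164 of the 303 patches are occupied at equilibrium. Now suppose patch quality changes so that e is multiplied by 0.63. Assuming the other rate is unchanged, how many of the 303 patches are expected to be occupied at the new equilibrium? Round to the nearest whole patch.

198

Observed p* = 164/303 = 0.54125.
Balance m(1−p*) = e·p* gives m = e·p*/(1−p*) = 0.663×0.54125/0.45875 = 0.78223.
New p* = m/(m+e) = 0.78223/(0.78223+0.41769) = 0.65190.
Expected occupied = 303 × 0.65190 = 197.53 ≈ 198.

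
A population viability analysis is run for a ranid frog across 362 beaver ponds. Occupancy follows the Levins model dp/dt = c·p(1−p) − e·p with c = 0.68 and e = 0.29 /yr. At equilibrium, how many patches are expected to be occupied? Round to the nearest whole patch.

p* = 1 − e/c = 1 − 0.29/0.68 = 0.5735.
Expected occupied patches = N × p* = 362 × 0.5735 = 207.62 ≈ 208.

208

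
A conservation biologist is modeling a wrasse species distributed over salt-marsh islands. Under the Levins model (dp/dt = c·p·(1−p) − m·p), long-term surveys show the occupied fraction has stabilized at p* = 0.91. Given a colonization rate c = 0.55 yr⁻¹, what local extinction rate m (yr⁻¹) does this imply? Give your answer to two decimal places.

At equilibrium c(1−p*) = m.
m = 0.55 × (1 − 0.91) = 0.55 × 0.0900 = 0.0495.

0.05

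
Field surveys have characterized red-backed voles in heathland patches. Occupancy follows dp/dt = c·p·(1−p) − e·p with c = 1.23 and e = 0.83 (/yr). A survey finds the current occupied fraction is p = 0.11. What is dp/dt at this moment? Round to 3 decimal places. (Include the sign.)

Colonization term: c·p·(1−p) = 1.23×0.11×0.8900 = 0.12042.
Extinction term: e·p = 0.09130.
dp/dt = 0.12042 − 0.09130 = 0.02912.

0.029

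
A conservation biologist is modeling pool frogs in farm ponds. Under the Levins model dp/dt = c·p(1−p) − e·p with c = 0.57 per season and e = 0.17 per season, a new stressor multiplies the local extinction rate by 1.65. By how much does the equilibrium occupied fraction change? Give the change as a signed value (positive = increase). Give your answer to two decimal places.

Before: p* = 1 − 0.17/0.57 = 0.7018.
After the change, c = 0.57, e = 0.2805, so p* = 1 − 0.2805/0.57 = 0.5079.
Δp* = 0.5079 − 0.7018 = -0.1939.

-0.19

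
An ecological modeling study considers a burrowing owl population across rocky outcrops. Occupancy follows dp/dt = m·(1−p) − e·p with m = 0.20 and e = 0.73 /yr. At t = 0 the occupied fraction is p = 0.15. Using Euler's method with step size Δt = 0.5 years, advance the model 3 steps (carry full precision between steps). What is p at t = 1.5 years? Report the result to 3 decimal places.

Update rule: p ← p + [m·(1−p) − e·p]·Δt with Δt = 0.5.
p: 0.15000 → 0.18025  (Δp = +0.03025)
p: 0.18025 → 0.19643  (Δp = +0.01618)
p: 0.19643 → 0.20509  (Δp = +0.00866)

0.205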